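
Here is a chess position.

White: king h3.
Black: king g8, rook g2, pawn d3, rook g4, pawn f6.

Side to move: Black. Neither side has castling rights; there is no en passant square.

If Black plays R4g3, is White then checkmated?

After R4g3: white king on h3; in check: yes, from the black rook on g3.
White has 1 legal reply: Kh4.
In check but a legal move exists → not checkmate.

no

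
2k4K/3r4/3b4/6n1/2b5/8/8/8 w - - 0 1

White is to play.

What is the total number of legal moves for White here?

White to move; king on h8.
In check: no.
Legal moves: none.
Count: 0.

0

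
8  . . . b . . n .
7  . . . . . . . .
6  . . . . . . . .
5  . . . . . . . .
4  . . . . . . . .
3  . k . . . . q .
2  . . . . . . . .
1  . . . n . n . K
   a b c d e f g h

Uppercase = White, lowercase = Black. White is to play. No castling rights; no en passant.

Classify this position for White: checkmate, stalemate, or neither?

stalemate

White to move; white king on h1.
In check: no.
King squares — g1: attacked by Qg3; g2: attacked by Qg3; h2: attacked by Nf1.
Legal moves for White: none.
Not in check and no legal moves → stalemate.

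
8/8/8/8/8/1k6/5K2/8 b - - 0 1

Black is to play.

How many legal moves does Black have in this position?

Black to move; king on b3.
In check: no.
Legal moves: Kc4, Kb4, Ka4, Kc3, Ka3, Kc2, Kb2, Ka2.
Count: 8.

8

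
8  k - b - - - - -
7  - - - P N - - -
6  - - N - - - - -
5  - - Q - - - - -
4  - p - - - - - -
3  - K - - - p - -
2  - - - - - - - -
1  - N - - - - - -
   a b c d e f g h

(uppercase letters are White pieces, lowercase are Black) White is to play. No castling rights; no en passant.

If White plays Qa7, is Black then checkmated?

yes

After Qa7: black king on a8; in check: yes, from the white queen on a7.
King squares — a7: attacked by Nc6; b7: attacked by Qa7; b8: attacked by Nc6.
Black has no legal moves → checkmate.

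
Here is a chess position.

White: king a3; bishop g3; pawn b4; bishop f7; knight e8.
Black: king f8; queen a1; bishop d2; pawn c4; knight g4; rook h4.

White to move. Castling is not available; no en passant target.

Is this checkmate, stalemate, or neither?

White to move; white king on a3.
In check: yes, from the black queen on a1.
King squares — a2: attacked by Qa1; b2: attacked by Qa1; b3: attacked by Pc4; a4: attacked by Qa1; b4: own pawn.
Legal moves for White: none.
In check with no legal moves → checkmate.

checkmate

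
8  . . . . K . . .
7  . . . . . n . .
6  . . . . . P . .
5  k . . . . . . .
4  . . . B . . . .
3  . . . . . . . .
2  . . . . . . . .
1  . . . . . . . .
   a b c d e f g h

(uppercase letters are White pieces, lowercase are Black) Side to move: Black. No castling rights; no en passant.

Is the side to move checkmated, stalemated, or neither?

neither

Black to move; black king on a5.
In check: no.
Legal moves for Black: Nh8, Nd8, Nh6, Nd6+, Ng5, Ne5, Ka6, Kb5, Kb4, Ka4.
Black has 10 legal moves and is not in check → neither.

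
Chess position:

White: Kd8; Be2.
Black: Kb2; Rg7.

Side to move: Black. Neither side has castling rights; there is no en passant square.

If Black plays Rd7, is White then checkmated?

After Rd7: white king on d8; in check: yes, from the black rook on d7.
White has 3 legal replies: Ke8, Kc8, Kxd7.
In check but a legal move exists → not checkmate.

no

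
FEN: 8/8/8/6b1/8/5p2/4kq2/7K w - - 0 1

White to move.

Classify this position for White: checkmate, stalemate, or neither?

White to move; white king on h1.
In check: no.
King squares — g1: attacked by Qf2; g2: attacked by Qf2; h2: attacked by Qf2.
Legal moves for White: none.
Not in check and no legal moves → stalemate.

stalemate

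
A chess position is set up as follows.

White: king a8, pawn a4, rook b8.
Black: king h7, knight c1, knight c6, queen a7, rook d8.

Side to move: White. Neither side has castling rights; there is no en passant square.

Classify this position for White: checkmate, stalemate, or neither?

White to move; white king on a8.
In check: yes, from the black queen on a7.
King squares — a7: attacked by Nc6; b7: attacked by Qa7; b8: own rook.
Legal moves for White: none.
In check with no legal moves → checkmate.

checkmate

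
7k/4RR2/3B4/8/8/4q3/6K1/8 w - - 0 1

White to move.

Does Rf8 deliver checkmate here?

yes

After Rf8: black king on h8; in check: yes, from the white rook on f8.
King squares — g7: attacked by Re7; h7: attacked by Re7; g8: attacked by Rf8.
Black has no legal moves → checkmate.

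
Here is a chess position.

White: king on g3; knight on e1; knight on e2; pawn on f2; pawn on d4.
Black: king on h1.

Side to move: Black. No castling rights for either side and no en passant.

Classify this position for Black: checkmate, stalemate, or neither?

stalemate

Black to move; black king on h1.
In check: no.
King squares — g1: attacked by Ne2; g2: attacked by Ne1; h2: attacked by Kg3.
Legal moves for Black: none.
Not in check and no legal moves → stalemate.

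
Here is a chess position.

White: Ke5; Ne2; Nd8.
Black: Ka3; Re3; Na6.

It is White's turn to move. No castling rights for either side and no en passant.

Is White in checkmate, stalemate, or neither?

White to move; white king on e5.
In check: yes, from the black rook on e3.
King squares — d4: available; e4: attacked by Re3; f4: available; d5: available; f5: available; d6: available; e6: attacked by Re3; f6: available.
Legal moves for White: Kf6, Kd6, Kf5, Kd5, Kf4, Kd4.
White is in check but has 6 legal moves → neither.

neither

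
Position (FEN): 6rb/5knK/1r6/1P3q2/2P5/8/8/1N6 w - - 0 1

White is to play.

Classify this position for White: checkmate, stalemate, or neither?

White to move; white king on h7.
In check: yes, from the black queen on f5.
King squares — g6: attacked by Qf5; h6: attacked by Rb6; g7: attacked by Kf7; g8: attacked by Kf7; h8: attacked by Rg8.
Legal moves for White: none.
In check with no legal moves → checkmate.

checkmate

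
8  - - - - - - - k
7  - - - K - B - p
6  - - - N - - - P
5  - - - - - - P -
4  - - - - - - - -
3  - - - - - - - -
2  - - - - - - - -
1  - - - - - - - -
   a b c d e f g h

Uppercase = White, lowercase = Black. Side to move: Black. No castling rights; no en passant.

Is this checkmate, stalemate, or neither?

Black to move; black king on h8.
In check: no.
King squares — g7: attacked by Ph6; h7: own pawn; g8: attacked by Bf7.
Legal moves for Black: none.
Not in check and no legal moves → stalemate.

stalemate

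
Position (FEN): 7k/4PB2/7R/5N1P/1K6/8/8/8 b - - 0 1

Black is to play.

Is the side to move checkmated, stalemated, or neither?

Black to move; black king on h8.
In check: yes, from the white rook on h6.
King squares — g7: attacked by Nf5; h7: attacked by Rh6; g8: attacked by Bf7.
Legal moves for Black: none.
In check with no legal moves → checkmate.

checkmate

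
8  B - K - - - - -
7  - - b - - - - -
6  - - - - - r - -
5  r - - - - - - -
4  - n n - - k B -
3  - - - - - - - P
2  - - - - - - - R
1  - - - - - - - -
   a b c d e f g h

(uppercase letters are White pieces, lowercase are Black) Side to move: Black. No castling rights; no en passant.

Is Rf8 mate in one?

no

After Rf8: white king on c8; in check: yes, from the black rook on f8.
White has 3 legal replies: Kd7, Kxc7, Kb7.
In check but a legal move exists → not checkmate.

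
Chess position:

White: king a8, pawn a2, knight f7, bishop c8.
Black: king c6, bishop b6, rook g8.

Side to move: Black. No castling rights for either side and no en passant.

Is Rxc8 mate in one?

yes

After Rxc8: white king on a8; in check: yes, from the black rook on c8.
King squares — a7: attacked by Bb6; b7: attacked by Kc6; b8: attacked by Rc8.
White has no legal moves → checkmate.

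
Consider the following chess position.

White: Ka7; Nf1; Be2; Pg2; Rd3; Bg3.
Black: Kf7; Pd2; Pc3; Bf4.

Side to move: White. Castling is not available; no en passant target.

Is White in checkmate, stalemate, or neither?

neither

White to move; white king on a7.
In check: no.
Legal moves for White include: Ka8, Kb7, Kb6, Ka6, Bh4, Bxf4, Bh2, Bf2, Be1, Rd8, Rd7+, Rd6, Rd5, Rd4, Rf3, Re3, Rxc3, Rxd2, ... (list truncated; more exist).
White has legal moves and is not in check → neither.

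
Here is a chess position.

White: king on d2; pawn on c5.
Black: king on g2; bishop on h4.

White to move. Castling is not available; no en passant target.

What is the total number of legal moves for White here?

White to move; king on d2.
In check: no.
Legal moves: Ke3, Kd3, Kc3, Ke2, Kc2, Kd1, Kc1, c6.
Count: 8.

8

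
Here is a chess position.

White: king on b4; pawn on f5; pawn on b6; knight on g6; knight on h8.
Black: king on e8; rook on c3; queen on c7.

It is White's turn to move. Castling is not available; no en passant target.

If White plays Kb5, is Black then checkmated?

no

After Kb5: black king on e8; in check: no.
Black is not in check, so this cannot be checkmate.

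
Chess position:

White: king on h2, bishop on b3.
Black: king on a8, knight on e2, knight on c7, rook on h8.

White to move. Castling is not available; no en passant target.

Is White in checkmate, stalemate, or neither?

neither

White to move; white king on h2.
In check: yes, from the black rook on h8.
King squares — g1: attacked by Ne2; h1: attacked by Rh8; g2: available; g3: attacked by Ne2; h3: attacked by Rh8.
Legal moves for White: Kg2.
White is in check but has 1 legal move → neither.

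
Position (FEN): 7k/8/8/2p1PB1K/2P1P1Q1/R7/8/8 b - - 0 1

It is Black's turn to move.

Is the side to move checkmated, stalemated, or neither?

stalemate

Black to move; black king on h8.
In check: no.
King squares — g7: attacked by Qg4; h7: attacked by Bf5; g8: attacked by Qg4.
Legal moves for Black: none.
Not in check and no legal moves → stalemate.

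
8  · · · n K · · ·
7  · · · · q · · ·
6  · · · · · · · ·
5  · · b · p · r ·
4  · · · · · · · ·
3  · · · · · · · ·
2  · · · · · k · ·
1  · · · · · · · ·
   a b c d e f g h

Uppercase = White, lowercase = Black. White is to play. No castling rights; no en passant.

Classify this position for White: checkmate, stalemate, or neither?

checkmate

White to move; white king on e8.
In check: yes, from the black queen on e7.
King squares — d7: attacked by Qe7; e7: attacked by Bc5; f7: attacked by Qe7; d8: attacked by Qe7; f8: attacked by Qe7.
Legal moves for White: none.
In check with no legal moves → checkmate.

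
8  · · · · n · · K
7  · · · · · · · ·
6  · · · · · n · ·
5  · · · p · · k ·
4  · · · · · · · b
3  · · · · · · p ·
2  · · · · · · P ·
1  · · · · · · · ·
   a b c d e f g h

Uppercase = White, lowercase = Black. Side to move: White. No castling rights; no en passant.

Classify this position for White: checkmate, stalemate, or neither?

White to move; white king on h8.
In check: no.
King squares — g7: attacked by Ne8; h7: attacked by Nf6; g8: attacked by Nf6.
Legal moves for White: none.
Not in check and no legal moves → stalemate.

stalemate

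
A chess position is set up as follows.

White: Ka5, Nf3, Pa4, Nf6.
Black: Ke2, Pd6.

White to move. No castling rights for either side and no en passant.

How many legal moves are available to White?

20

White to move; king on a5.
In check: no.
Legal moves: Ng8, Ne8, Nh7, Nd7, Nh5, Nd5, Ng4, Ne4, Kb6, Ka6, Kb5, Kb4, Ng5, Ne5, Nh4, Nd4+, Nh2, Nd2, Ng1+, Ne1.
Count: 20.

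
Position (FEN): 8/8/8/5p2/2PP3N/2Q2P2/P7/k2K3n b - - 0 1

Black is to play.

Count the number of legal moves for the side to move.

2

Black to move; king on a1.
In check: yes, from the white queen on c3.
Legal moves: Kxa2, Kb1.
Count: 2.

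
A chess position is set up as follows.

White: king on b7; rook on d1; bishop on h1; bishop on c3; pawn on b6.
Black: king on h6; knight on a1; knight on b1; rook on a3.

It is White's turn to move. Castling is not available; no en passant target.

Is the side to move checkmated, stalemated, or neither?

neither

White to move; white king on b7.
In check: no.
Legal moves for White include: Kc8, Kb8, Kc7, Kc6, Bh8, Bg7+, Bf6, Be5, Ba5, Bd4, Bb4, Bd2+, Bb2, Be1, Bxa1, Bc6, Bd5, Be4, ... (list truncated; more exist).
White has legal moves and is not in check → neither.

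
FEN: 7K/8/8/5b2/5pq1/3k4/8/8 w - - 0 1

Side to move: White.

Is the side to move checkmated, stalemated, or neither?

White to move; white king on h8.
In check: no.
King squares — g7: attacked by Qg4; h7: attacked by Bf5; g8: attacked by Qg4.
Legal moves for White: none.
Not in check and no legal moves → stalemate.

stalemate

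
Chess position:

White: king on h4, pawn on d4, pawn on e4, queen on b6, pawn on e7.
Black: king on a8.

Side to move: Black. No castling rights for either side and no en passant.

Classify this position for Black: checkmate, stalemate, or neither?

stalemate

Black to move; black king on a8.
In check: no.
King squares — a7: attacked by Qb6; b7: attacked by Qb6; b8: attacked by Qb6.
Legal moves for Black: none.
Not in check and no legal moves → stalemate.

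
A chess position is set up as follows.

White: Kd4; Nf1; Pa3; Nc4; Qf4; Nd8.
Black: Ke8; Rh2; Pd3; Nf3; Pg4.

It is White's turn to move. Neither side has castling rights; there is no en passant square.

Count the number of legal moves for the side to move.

7

White to move; king on d4.
In check: yes, from the black knight on f3.
Legal moves: Kd5, Kc5, Ke4, Ke3, Kxd3, Kc3, Qxf3.
Count: 7.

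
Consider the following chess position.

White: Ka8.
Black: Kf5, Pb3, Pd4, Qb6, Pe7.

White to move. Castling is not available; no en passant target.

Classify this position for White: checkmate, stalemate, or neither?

White to move; white king on a8.
In check: no.
King squares — a7: attacked by Qb6; b7: attacked by Qb6; b8: attacked by Qb6.
Legal moves for White: none.
Not in check and no legal moves → stalemate.

stalemate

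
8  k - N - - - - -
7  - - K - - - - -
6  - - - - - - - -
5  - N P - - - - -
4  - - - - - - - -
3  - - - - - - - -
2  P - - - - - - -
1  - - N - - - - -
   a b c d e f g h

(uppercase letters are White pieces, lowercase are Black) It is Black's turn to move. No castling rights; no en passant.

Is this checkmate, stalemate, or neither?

Black to move; black king on a8.
In check: no.
King squares — a7: attacked by Nb5; b7: attacked by Kc7; b8: attacked by Kc7.
Legal moves for Black: none.
Not in check and no legal moves → stalemate.

stalemate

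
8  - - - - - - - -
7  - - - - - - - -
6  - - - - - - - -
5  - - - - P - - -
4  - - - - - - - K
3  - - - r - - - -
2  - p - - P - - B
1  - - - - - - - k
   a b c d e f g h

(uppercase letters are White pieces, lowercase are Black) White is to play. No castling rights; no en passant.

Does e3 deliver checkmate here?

After e3: black king on h1; in check: no.
Black is not in check, so this cannot be checkmate.

no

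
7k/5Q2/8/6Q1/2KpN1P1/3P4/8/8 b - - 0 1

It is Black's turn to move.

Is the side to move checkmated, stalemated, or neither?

Black to move; black king on h8.
In check: no.
King squares — g7: attacked by Qg5; h7: attacked by Qf7; g8: attacked by Qg5.
Legal moves for Black: none.
Not in check and no legal moves → stalemate.

stalemate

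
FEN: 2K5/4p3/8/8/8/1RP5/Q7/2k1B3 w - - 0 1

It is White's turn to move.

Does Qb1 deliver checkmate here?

yes

After Qb1: black king on c1; in check: yes, from the white queen on b1.
King squares — b1: attacked by Rb3; d1: attacked by Qb1; b2: attacked by Qb1; c2: attacked by Qb1; d2: attacked by Be1.
Black has no legal moves → checkmate.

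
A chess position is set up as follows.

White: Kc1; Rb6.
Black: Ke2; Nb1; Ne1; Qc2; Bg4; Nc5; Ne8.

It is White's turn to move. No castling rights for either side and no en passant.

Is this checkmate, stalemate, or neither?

White to move; white king on c1.
In check: yes, from the black queen on c2.
King squares — b1: attacked by Qc2; d1: attacked by Qc2; b2: attacked by Qc2; c2: attacked by Ne1; d2: attacked by Nb1.
Legal moves for White: none.
In check with no legal moves → checkmate.

checkmate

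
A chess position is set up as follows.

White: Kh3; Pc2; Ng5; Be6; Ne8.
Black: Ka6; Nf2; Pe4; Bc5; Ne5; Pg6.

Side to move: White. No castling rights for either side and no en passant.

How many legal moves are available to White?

4

White to move; king on h3.
In check: yes, from the black knight on f2.
Legal moves: Kh4, Kg3, Kh2, Kg2.
Count: 4.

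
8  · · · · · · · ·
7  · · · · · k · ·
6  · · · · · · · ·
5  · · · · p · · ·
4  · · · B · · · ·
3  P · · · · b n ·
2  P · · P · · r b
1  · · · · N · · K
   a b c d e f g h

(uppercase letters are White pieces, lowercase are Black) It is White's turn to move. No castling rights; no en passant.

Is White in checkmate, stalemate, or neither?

White to move; white king on h1.
In check: yes, from the black knight on g3.
King squares — g1: attacked by Rg2; g2: attacked by Bf3; h2: attacked by Rg2.
Legal moves for White: none.
In check with no legal moves → checkmate.

checkmate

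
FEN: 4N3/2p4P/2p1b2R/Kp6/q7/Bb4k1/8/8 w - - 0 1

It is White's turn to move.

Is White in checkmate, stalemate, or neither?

White to move; white king on a5.
In check: yes, from the black queen on a4.
King squares — a4: attacked by Bb3; b4: attacked by Qa4; b5: attacked by Qa4; a6: attacked by Qa4; b6: attacked by Pc7.
Legal moves for White: none.
In check with no legal moves → checkmate.

checkmate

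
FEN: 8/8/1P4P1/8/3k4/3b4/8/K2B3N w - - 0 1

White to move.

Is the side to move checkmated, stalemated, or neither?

White to move; white king on a1.
In check: no.
Legal moves for White: Ng3, Nf2, Bh5, Bg4, Ba4, Bf3, Bb3, Be2, Bc2, Kb2, Ka2, g7, b7.
White has 13 legal moves and is not in check → neither.

neither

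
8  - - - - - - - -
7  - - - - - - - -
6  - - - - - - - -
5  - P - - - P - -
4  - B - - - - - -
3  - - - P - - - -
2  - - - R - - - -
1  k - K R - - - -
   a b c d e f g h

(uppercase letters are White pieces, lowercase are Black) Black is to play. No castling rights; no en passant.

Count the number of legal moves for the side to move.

Black to move; king on a1.
In check: no.
Legal moves: none.
Count: 0.

0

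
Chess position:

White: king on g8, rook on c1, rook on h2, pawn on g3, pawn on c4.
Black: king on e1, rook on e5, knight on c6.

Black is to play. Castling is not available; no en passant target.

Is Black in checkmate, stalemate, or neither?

Black to move; black king on e1.
In check: yes, from the white rook on c1.
King squares — d1: attacked by Rc1; f1: attacked by Rc1; d2: attacked by Rh2; e2: attacked by Rh2; f2: attacked by Rh2.
Legal moves for Black: none.
In check with no legal moves → checkmate.

checkmate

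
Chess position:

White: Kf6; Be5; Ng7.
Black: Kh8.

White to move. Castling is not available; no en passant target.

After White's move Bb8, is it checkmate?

no

After Bb8: black king on h8; in check: no.
Black is not in check, so this cannot be checkmate.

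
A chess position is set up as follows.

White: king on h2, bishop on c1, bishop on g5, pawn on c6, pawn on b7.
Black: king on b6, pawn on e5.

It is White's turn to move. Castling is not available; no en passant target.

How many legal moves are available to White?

23

White to move; king on h2.
In check: no.
Legal moves: Bd8+, Be7, Bh6, Bf6, Bh4, Bgf4, Bge3+, Bgd2, Kh3, Kg3, Kg2, Kh1, Kg1, Bcf4, Bce3+, Ba3, Bcd2, Bb2, b8=Q+, b8=R+, b8=B, b8=N, c7.
Count: 23.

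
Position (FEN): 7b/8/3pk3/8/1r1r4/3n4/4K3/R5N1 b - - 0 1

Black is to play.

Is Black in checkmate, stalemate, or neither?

neither

Black to move; black king on e6.
In check: no.
Legal moves for Black include: Bg7, Bf6, Be5, Kf7, Ke7, Kd7, Kf6, Kf5, Ke5, Kd5, Rd5, Rh4, Rg4, Rf4, Re4+, Rdc4, Rb8, Rb7, ... (list truncated; more exist).
Black has legal moves and is not in check → neither.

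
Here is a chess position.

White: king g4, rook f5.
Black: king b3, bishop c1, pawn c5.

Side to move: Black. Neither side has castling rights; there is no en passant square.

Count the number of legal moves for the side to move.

16

Black to move; king on b3.
In check: no.
Legal moves: Kc4, Kb4, Ka4, Kc3, Ka3, Kc2, Kb2, Ka2, Bh6, Bg5, Bf4, Be3, Ba3, Bd2, Bb2, c4.
Count: 16.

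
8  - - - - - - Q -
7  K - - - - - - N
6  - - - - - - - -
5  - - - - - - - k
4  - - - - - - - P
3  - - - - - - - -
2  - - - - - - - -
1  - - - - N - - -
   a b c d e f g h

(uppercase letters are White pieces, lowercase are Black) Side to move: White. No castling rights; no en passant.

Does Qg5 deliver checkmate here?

After Qg5: black king on h5; in check: yes, from the white queen on g5.
King squares — g4: attacked by Qg5; h4: attacked by Qg5; g5: attacked by Ph4; g6: attacked by Qg5; h6: attacked by Qg5.
Black has no legal moves → checkmate.

yes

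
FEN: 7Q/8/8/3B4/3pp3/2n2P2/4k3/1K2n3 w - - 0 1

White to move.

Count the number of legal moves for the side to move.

3

White to move; king on b1.
In check: yes, from the black knight on c3.
Legal moves: Kb2, Kc1, Ka1.
Count: 3.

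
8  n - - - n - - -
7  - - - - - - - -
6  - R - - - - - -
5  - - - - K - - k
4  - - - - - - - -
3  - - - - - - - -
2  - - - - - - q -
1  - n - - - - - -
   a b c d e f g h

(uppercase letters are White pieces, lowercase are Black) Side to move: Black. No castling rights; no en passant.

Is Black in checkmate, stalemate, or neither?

Black to move; black king on h5.
In check: no.
Legal moves for Black include: Ng7, Nec7, Nf6, Nd6, Nac7, Nxb6, Kg5, Kh4, Kg4, Qg8, Qg7+, Qb7, Qg6, Qc6, Qg5+, Qd5+, Qg4, Qe4+, ... (list truncated; more exist).
Black has legal moves and is not in check → neither.

neither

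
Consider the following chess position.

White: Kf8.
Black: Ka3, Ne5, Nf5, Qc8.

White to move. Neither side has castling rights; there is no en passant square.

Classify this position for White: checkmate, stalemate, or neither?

checkmate

White to move; white king on f8.
In check: yes, from the black queen on c8.
King squares — e7: attacked by Nf5; f7: attacked by Ne5; g7: attacked by Nf5; e8: attacked by Qc8; g8: attacked by Qc8.
Legal moves for White: none.
In check with no legal moves → checkmate.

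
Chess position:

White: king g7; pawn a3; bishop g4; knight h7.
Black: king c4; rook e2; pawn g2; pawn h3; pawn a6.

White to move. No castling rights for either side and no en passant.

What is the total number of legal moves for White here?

19

White to move; king on g7.
In check: no.
Legal moves: Nf8, Nf6, Ng5, Kh8, Kg8, Kf8, Kf7, Kh6, Kg6, Kf6, Bc8, Bd7, Be6+, Bh5, Bf5, Bxh3, Bf3, Bxe2+, a4.
Count: 19.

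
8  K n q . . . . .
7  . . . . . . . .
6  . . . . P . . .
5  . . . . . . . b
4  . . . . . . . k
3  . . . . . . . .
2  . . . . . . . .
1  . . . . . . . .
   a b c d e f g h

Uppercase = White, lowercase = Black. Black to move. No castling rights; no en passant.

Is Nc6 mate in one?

yes

After Nc6: white king on a8; in check: yes, from the black queen on c8.
King squares — a7: attacked by Nc6; b7: attacked by Qc8; b8: attacked by Nc6.
White has no legal moves → checkmate.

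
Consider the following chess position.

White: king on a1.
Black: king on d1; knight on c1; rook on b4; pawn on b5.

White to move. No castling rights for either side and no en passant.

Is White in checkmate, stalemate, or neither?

stalemate

White to move; white king on a1.
In check: no.
King squares — b1: attacked by Rb4; a2: attacked by Nc1; b2: attacked by Rb4.
Legal moves for White: none.
Not in check and no legal moves → stalemate.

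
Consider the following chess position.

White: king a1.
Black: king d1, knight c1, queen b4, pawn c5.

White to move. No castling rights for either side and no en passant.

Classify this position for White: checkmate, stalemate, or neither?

stalemate

White to move; white king on a1.
In check: no.
King squares — b1: attacked by Qb4; a2: attacked by Nc1; b2: attacked by Qb4.
Legal moves for White: none.
Not in check and no legal moves → stalemate.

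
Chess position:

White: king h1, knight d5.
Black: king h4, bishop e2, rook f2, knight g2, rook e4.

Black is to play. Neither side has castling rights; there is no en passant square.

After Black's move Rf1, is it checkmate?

After Rf1: white king on h1; in check: yes, from the black rook on f1.
White has 2 legal replies: Kh2, Kxg2.
In check but a legal move exists → not checkmate.

no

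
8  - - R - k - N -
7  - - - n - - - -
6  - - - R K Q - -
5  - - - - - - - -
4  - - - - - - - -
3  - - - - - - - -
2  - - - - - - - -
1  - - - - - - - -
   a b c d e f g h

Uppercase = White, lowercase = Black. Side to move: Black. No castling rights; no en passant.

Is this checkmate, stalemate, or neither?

Black to move; black king on e8.
In check: yes, from the white rook on c8.
King squares — d7: own knight; e7: attacked by Ke6; f7: attacked by Ke6; d8: attacked by Qf6; f8: attacked by Qf6.
Legal moves for Black: none.
In check with no legal moves → checkmate.

checkmate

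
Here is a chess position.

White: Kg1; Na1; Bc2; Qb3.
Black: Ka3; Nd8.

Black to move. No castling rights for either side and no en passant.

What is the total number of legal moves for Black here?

0

Black to move; king on a3.
In check: yes, from the white queen on b3.
Legal moves: none.
Count: 0.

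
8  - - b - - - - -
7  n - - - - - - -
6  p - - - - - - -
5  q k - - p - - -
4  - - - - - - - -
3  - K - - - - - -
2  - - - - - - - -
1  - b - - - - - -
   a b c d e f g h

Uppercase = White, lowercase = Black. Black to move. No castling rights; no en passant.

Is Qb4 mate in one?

After Qb4: white king on b3; in check: yes, from the black queen on b4.
King squares — a2: attacked by Bb1; b2: attacked by Qb4; c2: attacked by Bb1; a3: attacked by Qb4; c3: attacked by Qb4; a4: attacked by Qb4; b4: attacked by Kb5; c4: attacked by Qb4.
White has no legal moves → checkmate.

yes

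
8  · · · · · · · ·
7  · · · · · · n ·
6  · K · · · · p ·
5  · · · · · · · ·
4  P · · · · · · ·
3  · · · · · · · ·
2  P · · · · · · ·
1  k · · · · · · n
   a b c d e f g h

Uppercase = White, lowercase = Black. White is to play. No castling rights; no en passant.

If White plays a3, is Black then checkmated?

no

After a3: black king on a1; in check: no.
Black is not in check, so this cannot be checkmate.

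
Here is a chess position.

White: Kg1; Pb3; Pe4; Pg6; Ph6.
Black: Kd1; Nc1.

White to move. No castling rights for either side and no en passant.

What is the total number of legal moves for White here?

9

White to move; king on g1.
In check: no.
Legal moves: Kh2, Kg2, Kf2, Kh1, Kf1, h7, g7, e5, b4.
Count: 9.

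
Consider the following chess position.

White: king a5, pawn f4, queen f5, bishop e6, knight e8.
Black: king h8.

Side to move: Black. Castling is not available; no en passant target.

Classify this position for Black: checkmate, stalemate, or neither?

stalemate

Black to move; black king on h8.
In check: no.
King squares — g7: attacked by Ne8; h7: attacked by Qf5; g8: attacked by Be6.
Legal moves for Black: none.
Not in check and no legal moves → stalemate.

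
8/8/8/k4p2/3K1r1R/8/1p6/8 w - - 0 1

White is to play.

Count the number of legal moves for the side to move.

7

White to move; king on d4.
In check: yes, from the black rook on f4.
Legal moves: Ke5, Kd5, Kc5, Ke3, Kd3, Kc3, Rxf4.
Count: 7.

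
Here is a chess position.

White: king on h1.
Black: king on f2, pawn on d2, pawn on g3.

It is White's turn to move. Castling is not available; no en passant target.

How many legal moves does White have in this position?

0

White to move; king on h1.
In check: no.
Legal moves: none.
Count: 0.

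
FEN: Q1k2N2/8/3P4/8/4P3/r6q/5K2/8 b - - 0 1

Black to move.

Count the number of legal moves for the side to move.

Black to move; king on c8.
In check: yes, from the white queen on a8.
Legal moves: Rxa8.
Count: 1.

1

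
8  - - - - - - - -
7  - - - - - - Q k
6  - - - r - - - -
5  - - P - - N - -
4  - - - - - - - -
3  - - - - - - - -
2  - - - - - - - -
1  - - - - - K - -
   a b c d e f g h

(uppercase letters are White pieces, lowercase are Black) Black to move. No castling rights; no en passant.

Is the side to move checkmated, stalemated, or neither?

Black to move; black king on h7.
In check: yes, from the white queen on g7.
King squares — g6: attacked by Qg7; h6: attacked by Nf5; g7: attacked by Nf5; g8: attacked by Qg7; h8: attacked by Qg7.
Legal moves for Black: none.
In check with no legal moves → checkmate.

checkmate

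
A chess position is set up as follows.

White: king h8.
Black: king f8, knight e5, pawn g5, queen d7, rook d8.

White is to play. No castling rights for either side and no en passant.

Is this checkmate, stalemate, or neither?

stalemate

White to move; white king on h8.
In check: no.
King squares — g7: attacked by Qd7; h7: attacked by Qd7; g8: attacked by Kf8.
Legal moves for White: none.
Not in check and no legal moves → stalemate.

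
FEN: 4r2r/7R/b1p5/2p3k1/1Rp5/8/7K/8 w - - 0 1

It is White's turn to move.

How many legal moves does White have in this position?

White to move; king on h2.
In check: no.
Legal moves: Rxh8, Rh6, Rh5+, Rh4, Rh3, Rb8, Rb7, Rb6, Rb5, Rxc4, Ra4, Rb3, Rb2, Rb1, Kh3, Kg3, Kg2, Kh1, Kg1.
Count: 19.

19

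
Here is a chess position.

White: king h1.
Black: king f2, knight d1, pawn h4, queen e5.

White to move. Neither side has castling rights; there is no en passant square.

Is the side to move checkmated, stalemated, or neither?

stalemate

White to move; white king on h1.
In check: no.
King squares — g1: attacked by Kf2; g2: attacked by Kf2; h2: attacked by Qe5.
Legal moves for White: none.
Not in check and no legal moves → stalemate.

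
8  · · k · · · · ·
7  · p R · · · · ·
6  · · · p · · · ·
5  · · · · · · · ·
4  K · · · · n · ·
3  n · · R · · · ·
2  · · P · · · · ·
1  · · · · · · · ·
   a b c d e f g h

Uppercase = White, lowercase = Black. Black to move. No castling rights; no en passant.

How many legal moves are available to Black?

Black to move; king on c8.
In check: yes, from the white rook on c7.
Legal moves: Kd8, Kb8, Kxc7.
Count: 3.

3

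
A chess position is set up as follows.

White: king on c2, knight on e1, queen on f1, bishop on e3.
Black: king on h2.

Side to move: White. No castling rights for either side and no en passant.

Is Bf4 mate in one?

After Bf4: black king on h2; in check: yes, from the white bishop on f4.
King squares — g1: attacked by Qf1; h1: attacked by Qf1; g2: attacked by Ne1; g3: attacked by Bf4; h3: attacked by Qf1.
Black has no legal moves → checkmate.

yes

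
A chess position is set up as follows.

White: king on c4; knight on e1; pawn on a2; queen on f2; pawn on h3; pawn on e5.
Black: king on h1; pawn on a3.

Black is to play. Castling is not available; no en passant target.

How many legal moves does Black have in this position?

Black to move; king on h1.
In check: no.
Legal moves: none.
Count: 0.

0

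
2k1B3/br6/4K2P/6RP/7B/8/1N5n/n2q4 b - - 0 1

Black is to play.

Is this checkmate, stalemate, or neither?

neither

Black to move; black king on c8.
In check: no.
Legal moves for Black include: Kd8, Kb8, Kc7, Rb8, Rh7, Rg7, Rf7, Re7+, Rd7, Rc7, Rb6+, Rb5, Rb4, Rb3, Rxb2, Bb8, Bb6, Bc5, ... (list truncated; more exist).
Black has legal moves and is not in check → neither.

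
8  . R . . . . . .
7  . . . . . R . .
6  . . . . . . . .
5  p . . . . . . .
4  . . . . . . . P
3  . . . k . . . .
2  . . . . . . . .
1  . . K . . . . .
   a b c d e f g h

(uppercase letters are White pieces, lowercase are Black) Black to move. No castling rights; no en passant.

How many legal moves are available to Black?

7

Black to move; king on d3.
In check: no.
Legal moves: Ke4, Kd4, Kc4, Ke3, Kc3, Ke2, a4.
Count: 7.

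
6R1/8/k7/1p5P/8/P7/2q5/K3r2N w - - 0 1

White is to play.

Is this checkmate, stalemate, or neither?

checkmate

White to move; white king on a1.
In check: yes, from the black rook on e1.
King squares — b1: attacked by Re1; a2: attacked by Qc2; b2: attacked by Qc2.
Legal moves for White: none.
In check with no legal moves → checkmate.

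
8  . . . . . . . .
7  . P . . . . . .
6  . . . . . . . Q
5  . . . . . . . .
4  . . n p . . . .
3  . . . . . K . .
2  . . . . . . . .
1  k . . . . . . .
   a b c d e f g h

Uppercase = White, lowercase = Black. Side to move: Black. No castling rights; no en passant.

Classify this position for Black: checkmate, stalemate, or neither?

Black to move; black king on a1.
In check: no.
Legal moves for Black: Nd6, Nb6, Ne5+, Na5, Ne3, Na3, Nd2+, Nb2, Kb2, Ka2, Kb1, d3.
Black has 12 legal moves and is not in check → neither.

neither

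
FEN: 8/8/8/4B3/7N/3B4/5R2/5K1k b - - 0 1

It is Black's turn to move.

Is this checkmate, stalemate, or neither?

Black to move; black king on h1.
In check: no.
King squares — g1: attacked by Kf1; g2: attacked by Kf1; h2: attacked by Rf2.
Legal moves for Black: none.
Not in check and no legal moves → stalemate.

stalemate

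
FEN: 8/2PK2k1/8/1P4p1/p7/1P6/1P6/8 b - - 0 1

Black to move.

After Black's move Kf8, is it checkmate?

After Kf8: white king on d7; in check: no.
White is not in check, so this cannot be checkmate.

no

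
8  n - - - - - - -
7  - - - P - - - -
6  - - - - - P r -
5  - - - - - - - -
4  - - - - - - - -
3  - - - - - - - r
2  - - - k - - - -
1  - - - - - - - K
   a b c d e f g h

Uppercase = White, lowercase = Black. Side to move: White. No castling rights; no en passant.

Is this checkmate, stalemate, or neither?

checkmate

White to move; white king on h1.
In check: yes, from the black rook on h3.
King squares — g1: attacked by Rg6; g2: attacked by Rg6; h2: attacked by Rh3.
Legal moves for White: none.
In check with no legal moves → checkmate.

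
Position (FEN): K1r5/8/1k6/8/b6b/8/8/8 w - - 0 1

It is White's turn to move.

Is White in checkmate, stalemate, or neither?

White to move; white king on a8.
In check: yes, from the black rook on c8.
King squares — a7: attacked by Kb6; b7: attacked by Kb6; b8: attacked by Rc8.
Legal moves for White: none.
In check with no legal moves → checkmate.

checkmate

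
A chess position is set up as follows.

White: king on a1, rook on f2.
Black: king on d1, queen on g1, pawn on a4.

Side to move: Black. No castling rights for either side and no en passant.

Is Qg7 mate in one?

After Qg7: white king on a1; in check: yes, from the black queen on g7.
White has 4 legal replies: Ka2, Kb1, Rf6, Rb2.
In check but a legal move exists → not checkmate.

no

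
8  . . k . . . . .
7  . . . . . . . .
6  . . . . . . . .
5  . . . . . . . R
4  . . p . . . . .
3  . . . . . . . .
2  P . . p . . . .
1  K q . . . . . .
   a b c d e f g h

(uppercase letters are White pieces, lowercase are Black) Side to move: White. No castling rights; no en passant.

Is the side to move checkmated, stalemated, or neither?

White to move; white king on a1.
In check: yes, from the black queen on b1.
King squares — b1: available; a2: own pawn; b2: attacked by Qb1.
Legal moves for White: Kxb1.
White is in check but has 1 legal move → neither.

neither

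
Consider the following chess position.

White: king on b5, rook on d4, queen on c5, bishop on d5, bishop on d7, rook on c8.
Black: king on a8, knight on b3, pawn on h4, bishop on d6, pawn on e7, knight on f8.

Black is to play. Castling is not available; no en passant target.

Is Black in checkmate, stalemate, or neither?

Black to move; black king on a8.
In check: yes, from the white bishop on d5 and the white rook on c8.
King squares — a7: attacked by Qc5; b7: attacked by Bd5; b8: attacked by Rc8.
Legal moves for Black: none.
In check with no legal moves → checkmate.

checkmate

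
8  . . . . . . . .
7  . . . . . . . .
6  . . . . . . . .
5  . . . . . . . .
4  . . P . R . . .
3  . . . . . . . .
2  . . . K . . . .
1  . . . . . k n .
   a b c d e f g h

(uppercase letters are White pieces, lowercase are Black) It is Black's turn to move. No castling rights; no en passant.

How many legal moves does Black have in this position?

5

Black to move; king on f1.
In check: no.
Legal moves: Nh3, Nf3+, Ne2, Kg2, Kf2.
Count: 5.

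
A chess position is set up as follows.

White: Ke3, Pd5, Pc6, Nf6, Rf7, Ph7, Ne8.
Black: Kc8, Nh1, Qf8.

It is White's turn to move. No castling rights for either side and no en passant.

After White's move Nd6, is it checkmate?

no

After Nd6: black king on c8; in check: yes, from the white knight on d6.
Black has 3 legal replies: Kd8, Kb8, Qxd6.
In check but a legal move exists → not checkmate.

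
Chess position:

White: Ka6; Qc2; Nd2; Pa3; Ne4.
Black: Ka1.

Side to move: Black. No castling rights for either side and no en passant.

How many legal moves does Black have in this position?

0

Black to move; king on a1.
In check: no.
Legal moves: none.
Count: 0.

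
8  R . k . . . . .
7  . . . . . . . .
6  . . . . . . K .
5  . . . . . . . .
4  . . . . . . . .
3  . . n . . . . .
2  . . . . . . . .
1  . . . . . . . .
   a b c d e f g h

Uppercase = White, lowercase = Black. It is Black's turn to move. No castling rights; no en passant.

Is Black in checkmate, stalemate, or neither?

neither

Black to move; black king on c8.
In check: yes, from the white rook on a8.
King squares — b7: available; c7: available; d7: available; b8: attacked by Ra8; d8: attacked by Ra8.
Legal moves for Black: Kd7, Kc7, Kb7.
Black is in check but has 3 legal moves → neither.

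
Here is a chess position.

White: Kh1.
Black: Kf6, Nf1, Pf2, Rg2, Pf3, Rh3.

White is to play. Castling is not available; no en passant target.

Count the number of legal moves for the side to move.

0

White to move; king on h1.
In check: yes, from the black rook on h3.
Legal moves: none.
Count: 0.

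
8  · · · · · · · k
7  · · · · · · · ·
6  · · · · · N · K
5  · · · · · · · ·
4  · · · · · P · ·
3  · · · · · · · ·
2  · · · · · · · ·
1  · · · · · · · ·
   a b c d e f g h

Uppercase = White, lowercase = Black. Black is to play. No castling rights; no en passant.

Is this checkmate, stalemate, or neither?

Black to move; black king on h8.
In check: no.
King squares — g7: attacked by Kh6; h7: attacked by Nf6; g8: attacked by Nf6.
Legal moves for Black: none.
Not in check and no legal moves → stalemate.

stalemate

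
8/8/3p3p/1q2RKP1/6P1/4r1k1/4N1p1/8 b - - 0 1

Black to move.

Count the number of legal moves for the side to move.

7

Black to move; king on g3.
In check: yes, from the white knight on e2.
Legal moves: Kh4, Kh3, Kf3, Kh2, Kf2, Qxe2, Rxe2.
Count: 7.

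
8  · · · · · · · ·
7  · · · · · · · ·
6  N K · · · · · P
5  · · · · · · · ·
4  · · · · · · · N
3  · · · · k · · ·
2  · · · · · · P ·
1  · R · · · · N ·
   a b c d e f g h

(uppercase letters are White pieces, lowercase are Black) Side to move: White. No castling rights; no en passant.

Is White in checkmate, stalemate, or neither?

White to move; white king on b6.
In check: no.
Legal moves for White include: Kc7, Kb7, Ka7, Kc6, Kc5, Kb5, Ka5, Nb8, Nc7, Nc5, Nb4, Ng6, Nf5+, Nhf3, Nh3, Ngf3, Ne2, Rb5, ... (list truncated; more exist).
White has legal moves and is not in check → neither.

neither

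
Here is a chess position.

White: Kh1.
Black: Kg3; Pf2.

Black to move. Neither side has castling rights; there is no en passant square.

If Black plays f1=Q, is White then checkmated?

yes

After f1=Q: white king on h1; in check: yes, from the black queen on f1.
King squares — g1: attacked by Qf1; g2: attacked by Qf1; h2: attacked by Kg3.
White has no legal moves → checkmate.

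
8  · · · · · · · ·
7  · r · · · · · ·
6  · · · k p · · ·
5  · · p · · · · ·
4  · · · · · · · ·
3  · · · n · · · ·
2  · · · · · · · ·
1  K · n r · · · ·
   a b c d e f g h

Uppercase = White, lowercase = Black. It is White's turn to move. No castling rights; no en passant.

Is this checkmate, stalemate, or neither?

White to move; white king on a1.
In check: no.
King squares — b1: attacked by Rb7; a2: attacked by Nc1; b2: attacked by Nd3.
Legal moves for White: none.
Not in check and no legal moves → stalemate.

stalemate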